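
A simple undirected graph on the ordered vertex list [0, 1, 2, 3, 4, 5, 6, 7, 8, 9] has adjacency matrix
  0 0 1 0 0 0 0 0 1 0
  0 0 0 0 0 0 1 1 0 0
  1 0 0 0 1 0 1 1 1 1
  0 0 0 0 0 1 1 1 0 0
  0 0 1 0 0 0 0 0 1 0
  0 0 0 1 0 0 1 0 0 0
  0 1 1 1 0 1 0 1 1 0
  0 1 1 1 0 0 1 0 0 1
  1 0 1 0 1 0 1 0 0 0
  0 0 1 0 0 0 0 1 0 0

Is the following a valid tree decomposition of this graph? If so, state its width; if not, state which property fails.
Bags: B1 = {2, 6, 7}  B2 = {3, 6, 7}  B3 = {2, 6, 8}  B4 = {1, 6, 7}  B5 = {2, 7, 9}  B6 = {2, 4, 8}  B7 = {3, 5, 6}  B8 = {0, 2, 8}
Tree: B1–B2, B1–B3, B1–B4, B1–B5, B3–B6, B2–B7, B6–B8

Checking the three conditions: (i) the bags cover all of {0, 1, 2, 3, 4, 5, 6, 7, 8, 9}; (ii) for each edge, some bag contains both endpoints; (iii) the bags containing any fixed vertex form a subtree. All hold, so the decomposition is valid with width 3 − 1 = 2.

Yes; width 2.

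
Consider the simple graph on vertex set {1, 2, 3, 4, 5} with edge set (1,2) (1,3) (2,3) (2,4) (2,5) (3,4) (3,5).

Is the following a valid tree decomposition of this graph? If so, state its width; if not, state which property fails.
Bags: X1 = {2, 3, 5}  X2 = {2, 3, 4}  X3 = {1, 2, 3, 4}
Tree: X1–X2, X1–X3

No — bags containing vertex 4 are not connected in the tree.

A tree decomposition must satisfy three properties: every vertex lies in some bag; for every edge, both endpoints lie together in some bag; and for every vertex, the bags containing it form a connected subtree. Here bags containing vertex 4 are not connected in the tree, so the decomposition is invalid.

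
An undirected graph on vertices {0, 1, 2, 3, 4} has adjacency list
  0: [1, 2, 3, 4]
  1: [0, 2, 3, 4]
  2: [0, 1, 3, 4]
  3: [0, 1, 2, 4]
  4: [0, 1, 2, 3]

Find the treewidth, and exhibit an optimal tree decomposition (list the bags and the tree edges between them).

With just one bag of size 5, the width is 5 − 1 = 4, so tw(G) ≤ 4. Conversely, {0, 1, 2, 3, 4} is a clique of size 5, and the vertices of any clique must share a bag in every tree decomposition; so some bag has ≥ 5 vertices and tw(G) ≥ 4. The upper and lower bounds meet at 4, so that is the treewidth.

Treewidth 4.
Bags: B1 = {0, 1, 2, 3, 4}
Tree: (single bag)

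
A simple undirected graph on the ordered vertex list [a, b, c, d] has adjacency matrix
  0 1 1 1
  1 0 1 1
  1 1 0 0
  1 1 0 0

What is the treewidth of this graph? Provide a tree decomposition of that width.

Every bag has size at most 3, so the width is 3 − 1 = 2 and tw(G) ≤ 2. On the other hand G contains the 3-clique {a, b, d}. A clique must lie in a single bag of any decomposition, so no decomposition can have width below 2. Combining the bounds, tw(G) = 2.

Treewidth 2.
One optimal decomposition is:
Bags: B1 = {a, b, d}  B2 = {a, b, c}
Tree: B1–B2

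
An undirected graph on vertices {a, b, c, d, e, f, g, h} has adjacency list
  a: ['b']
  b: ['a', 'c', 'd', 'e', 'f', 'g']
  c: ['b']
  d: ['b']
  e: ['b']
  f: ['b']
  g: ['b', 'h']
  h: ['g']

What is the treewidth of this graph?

1

A width-1 tree decomposition is:
Bags: B1 = {a, b}  B2 = {b, g}  B3 = {b, e}  B4 = {b, d}  B5 = {b, c}  B6 = {g, h}  B7 = {b, f}
Tree: B1–B2, B2–B3, B2–B4, B1–B5, B2–B6, B4–B7
Every bag has size at most 2, so the width is 2 − 1 = 1 and tw(G) ≤ 1. G has an edge, so its treewidth is at least 1. Combining the bounds, tw(G) = 1.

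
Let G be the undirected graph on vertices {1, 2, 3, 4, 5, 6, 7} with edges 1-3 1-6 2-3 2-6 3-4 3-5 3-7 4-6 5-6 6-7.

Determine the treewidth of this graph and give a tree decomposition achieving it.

Each bag holds 3 vertices, so the decomposition has width 2, which upper-bounds the treewidth. The edges 6–7–3–4–6 form a cycle, so G is not a tree and its treewidth is at least 2. The upper and lower bounds meet at 2, so that is the treewidth.

Treewidth 2.
One optimal decomposition is:
Bags: B1 = {3, 6, 7}  B2 = {3, 4, 6}  B3 = {1, 3, 6}  B4 = {3, 5, 6}  B5 = {2, 3, 6}
Tree: B1–B2, B2–B3, B3–B4, B4–B5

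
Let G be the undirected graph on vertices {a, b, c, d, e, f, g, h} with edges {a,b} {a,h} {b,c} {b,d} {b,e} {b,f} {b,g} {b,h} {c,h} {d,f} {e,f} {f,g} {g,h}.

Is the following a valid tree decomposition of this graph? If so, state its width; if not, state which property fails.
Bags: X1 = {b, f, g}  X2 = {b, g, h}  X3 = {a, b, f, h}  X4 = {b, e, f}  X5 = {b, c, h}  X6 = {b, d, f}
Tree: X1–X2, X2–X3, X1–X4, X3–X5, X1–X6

No — bags containing vertex f are not connected in the tree.

A tree decomposition must satisfy three properties: every vertex lies in some bag; for every edge, both endpoints lie together in some bag; and for every vertex, the bags containing it form a connected subtree. Here bags containing vertex f are not connected in the tree, so the decomposition is invalid.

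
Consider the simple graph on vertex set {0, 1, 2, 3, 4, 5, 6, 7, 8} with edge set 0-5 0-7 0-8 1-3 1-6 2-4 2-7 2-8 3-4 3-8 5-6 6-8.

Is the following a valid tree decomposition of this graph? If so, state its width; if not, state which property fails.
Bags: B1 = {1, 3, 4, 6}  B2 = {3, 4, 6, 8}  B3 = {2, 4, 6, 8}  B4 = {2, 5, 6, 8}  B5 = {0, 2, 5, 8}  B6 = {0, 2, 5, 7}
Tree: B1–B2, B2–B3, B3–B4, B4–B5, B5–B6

Yes; width 3.

Every vertex of G appears in some bag (union = {0, 1, 2, 3, 4, 5, 6, 7, 8}); every edge is covered by a bag; and for each vertex v the set of bags containing v is connected in the bag tree. The decomposition is therefore valid. The largest bag has 4 vertices, so the width is 3.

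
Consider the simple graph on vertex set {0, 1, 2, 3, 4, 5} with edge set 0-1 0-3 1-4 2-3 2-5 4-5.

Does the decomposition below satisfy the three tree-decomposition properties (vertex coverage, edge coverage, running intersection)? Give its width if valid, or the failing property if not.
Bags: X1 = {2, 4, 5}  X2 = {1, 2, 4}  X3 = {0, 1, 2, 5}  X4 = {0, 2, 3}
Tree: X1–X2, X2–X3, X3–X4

A tree decomposition must satisfy three properties: every vertex lies in some bag; for every edge, both endpoints lie together in some bag; and for every vertex, the bags containing it form a connected subtree. Here bags containing vertex 5 are not connected in the tree, so the decomposition is invalid.

No — bags containing vertex 5 are not connected in the tree.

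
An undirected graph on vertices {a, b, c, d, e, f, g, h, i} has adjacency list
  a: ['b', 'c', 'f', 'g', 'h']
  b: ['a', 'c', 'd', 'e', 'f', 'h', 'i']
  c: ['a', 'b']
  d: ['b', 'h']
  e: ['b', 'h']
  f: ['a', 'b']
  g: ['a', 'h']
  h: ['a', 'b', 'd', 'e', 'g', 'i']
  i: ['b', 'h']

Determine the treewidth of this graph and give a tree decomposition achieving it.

Treewidth 2.
One such decomposition:
Bags: B1 = {a, b, h}  B2 = {a, g, h}  B3 = {a, b, c}  B4 = {b, h, i}  B5 = {b, d, h}  B6 = {b, e, h}  B7 = {a, b, f}
Tree: B1–B2, B1–B3, B1–B4, B1–B5, B4–B6, B1–B7

The largest bag has 3 vertices, giving width 2; this decomposition certifies tw(G) ≤ 2. For the lower bound, the 3 vertices {a, g, h} are pairwise adjacent, and any tree decomposition puts a clique entirely inside one bag — forcing width ≥ 2. Combining the bounds, tw(G) = 2.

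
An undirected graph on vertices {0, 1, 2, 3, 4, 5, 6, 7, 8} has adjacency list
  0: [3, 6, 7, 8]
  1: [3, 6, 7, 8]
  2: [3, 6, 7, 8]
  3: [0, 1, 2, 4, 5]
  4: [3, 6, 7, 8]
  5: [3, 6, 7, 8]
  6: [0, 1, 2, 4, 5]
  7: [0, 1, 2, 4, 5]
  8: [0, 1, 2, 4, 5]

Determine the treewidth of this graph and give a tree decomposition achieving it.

Treewidth 4.
One such decomposition:
Bags: B1 = {3, 5, 6, 7, 8}  B2 = {3, 4, 6, 7, 8}  B3 = {2, 3, 6, 7, 8}  B4 = {0, 3, 6, 7, 8}  B5 = {1, 3, 6, 7, 8}
Tree: B1–B2, B2–B3, B3–B4, B4–B5

Each bag holds 5 vertices, so the decomposition has width 4, which upper-bounds the treewidth. For the lower bound: the 5 vertex sets {5,7}, {4,6}, {2,3}, {8}, {0} are disjoint, each induces a connected subgraph, and every pair is joined by at least one edge of G. Contracting each set to a single vertex therefore yields K_{5} as a minor, and since treewidth is minor-monotone, tw(G) ≥ tw(K_{5}) = 4. Combining the bounds, tw(G) = 4.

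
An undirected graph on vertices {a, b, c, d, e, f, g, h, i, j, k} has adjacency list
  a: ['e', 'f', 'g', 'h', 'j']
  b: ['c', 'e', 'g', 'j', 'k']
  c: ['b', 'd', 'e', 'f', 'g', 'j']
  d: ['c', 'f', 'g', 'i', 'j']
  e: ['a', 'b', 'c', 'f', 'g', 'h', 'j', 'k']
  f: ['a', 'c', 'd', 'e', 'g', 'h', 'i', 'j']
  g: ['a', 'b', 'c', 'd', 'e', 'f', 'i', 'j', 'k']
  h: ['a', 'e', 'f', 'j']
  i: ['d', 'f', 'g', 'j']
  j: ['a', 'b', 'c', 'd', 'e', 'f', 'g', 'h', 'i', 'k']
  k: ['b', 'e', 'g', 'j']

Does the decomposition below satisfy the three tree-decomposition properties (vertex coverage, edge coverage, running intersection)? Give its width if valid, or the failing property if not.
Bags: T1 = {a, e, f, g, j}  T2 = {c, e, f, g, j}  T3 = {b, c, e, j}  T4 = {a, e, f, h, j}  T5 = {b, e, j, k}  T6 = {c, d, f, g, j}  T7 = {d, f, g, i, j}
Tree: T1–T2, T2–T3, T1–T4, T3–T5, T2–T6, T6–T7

No — edge (g,b) lies in no bag.

A tree decomposition must satisfy three properties: every vertex lies in some bag; for every edge, both endpoints lie together in some bag; and for every vertex, the bags containing it form a connected subtree. Here edge (g,b) lies in no bag, so the decomposition is invalid.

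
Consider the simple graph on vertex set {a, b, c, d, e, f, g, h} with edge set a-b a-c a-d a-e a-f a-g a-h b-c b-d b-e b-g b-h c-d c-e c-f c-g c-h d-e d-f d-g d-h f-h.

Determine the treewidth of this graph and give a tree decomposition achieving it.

Treewidth 4.
Bags: B1 = {a, b, c, d, e}  B2 = {a, b, c, d, h}  B3 = {a, b, c, d, g}  B4 = {a, c, d, f, h}
Tree: B1–B2, B2–B3, B2–B4

Every bag has size at most 5, so the width is 5 − 1 = 4 and tw(G) ≤ 4. On the other hand G contains the 5-clique {a, c, d, f, h}. A clique must lie in a single bag of any decomposition, so no decomposition can have width below 4. Combining the bounds, tw(G) = 4.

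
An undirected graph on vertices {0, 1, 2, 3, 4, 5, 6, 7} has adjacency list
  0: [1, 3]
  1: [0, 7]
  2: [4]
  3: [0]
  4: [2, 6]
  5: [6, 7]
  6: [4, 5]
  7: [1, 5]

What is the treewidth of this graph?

A width-1 tree decomposition is:
Bags: B1 = {2, 4}  B2 = {4, 6}  B3 = {5, 6}  B4 = {5, 7}  B5 = {1, 7}  B6 = {0, 1}  B7 = {0, 3}
Tree: B1–B2, B2–B3, B3–B4, B4–B5, B5–B6, B6–B7
Every bag has size at most 2, so the width is 2 − 1 = 1 and tw(G) ≤ 1. G has an edge, so its treewidth is at least 1. Hence tw(G) = 1 exactly.

1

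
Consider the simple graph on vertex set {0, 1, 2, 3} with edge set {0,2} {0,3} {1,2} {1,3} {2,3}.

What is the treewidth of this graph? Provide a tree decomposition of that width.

Treewidth 2.
One such decomposition:
Bags: B1 = {0, 2, 3}  B2 = {1, 2, 3}
Tree: B1–B2

The largest bag has 3 vertices, giving width 2; this decomposition certifies tw(G) ≤ 2. Conversely, {0, 2, 3} is a clique of size 3, and the vertices of any clique must share a bag in every tree decomposition; so some bag has ≥ 3 vertices and tw(G) ≥ 2. The upper and lower bounds meet at 2, so that is the treewidth.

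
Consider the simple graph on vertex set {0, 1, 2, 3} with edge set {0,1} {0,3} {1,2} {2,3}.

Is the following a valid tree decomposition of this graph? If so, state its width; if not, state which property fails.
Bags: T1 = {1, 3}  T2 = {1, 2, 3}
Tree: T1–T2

No — vertex 0 appears in no bag.

A tree decomposition must satisfy three properties: every vertex lies in some bag; for every edge, both endpoints lie together in some bag; and for every vertex, the bags containing it form a connected subtree. Here vertex 0 appears in no bag, so the decomposition is invalid.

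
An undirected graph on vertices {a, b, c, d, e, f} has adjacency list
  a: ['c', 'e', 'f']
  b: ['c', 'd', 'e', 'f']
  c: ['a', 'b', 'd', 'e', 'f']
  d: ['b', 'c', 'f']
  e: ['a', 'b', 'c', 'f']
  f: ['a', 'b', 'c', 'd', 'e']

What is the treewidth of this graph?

3

A width-3 tree decomposition is:
Bags: B1 = {a, c, e, f}  B2 = {b, c, e, f}  B3 = {b, c, d, f}
Tree: B1–B2, B2–B3
Each bag holds 4 vertices, so the decomposition has width 3, which upper-bounds the treewidth. For the lower bound, the 4 vertices {b, c, d, f} are pairwise adjacent, and any tree decomposition puts a clique entirely inside one bag — forcing width ≥ 3. Hence tw(G) = 3 exactly.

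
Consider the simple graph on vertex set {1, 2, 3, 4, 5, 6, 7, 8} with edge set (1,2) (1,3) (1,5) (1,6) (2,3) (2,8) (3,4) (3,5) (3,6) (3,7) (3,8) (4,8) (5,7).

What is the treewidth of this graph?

2

A width-2 tree decomposition is:
Bags: B1 = {1, 2, 3}  B2 = {2, 3, 8}  B3 = {1, 3, 5}  B4 = {1, 3, 6}  B5 = {3, 5, 7}  B6 = {3, 4, 8}
Tree: B1–B2, B1–B3, B3–B4, B3–B5, B2–B6
Every bag has size at most 3, so the width is 3 − 1 = 2 and tw(G) ≤ 2. Conversely, {2, 3, 8} is a clique of size 3, and the vertices of any clique must share a bag in every tree decomposition; so some bag has ≥ 3 vertices and tw(G) ≥ 2. Combining the bounds, tw(G) = 2.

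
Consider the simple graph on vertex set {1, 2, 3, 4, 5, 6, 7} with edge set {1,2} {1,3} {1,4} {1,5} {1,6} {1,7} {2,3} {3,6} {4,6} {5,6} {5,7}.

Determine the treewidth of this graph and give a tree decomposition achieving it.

Treewidth 2.
One optimal decomposition is:
Bags: B1 = {1, 5, 6}  B2 = {1, 5, 7}  B3 = {1, 3, 6}  B4 = {1, 2, 3}  B5 = {1, 4, 6}
Tree: B1–B2, B1–B3, B3–B4, B1–B5

Every bag has size at most 3, so the width is 3 − 1 = 2 and tw(G) ≤ 2. Conversely, {1, 2, 3} is a clique of size 3, and the vertices of any clique must share a bag in every tree decomposition; so some bag has ≥ 3 vertices and tw(G) ≥ 2. Hence tw(G) = 2 exactly.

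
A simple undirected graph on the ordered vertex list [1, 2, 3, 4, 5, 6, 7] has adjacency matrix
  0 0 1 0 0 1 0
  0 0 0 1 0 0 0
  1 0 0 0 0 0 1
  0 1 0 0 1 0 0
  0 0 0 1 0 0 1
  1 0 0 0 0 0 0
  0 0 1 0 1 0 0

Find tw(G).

A width-1 tree decomposition is:
Bags: B1 = {2, 4}  B2 = {4, 5}  B3 = {5, 7}  B4 = {3, 7}  B5 = {1, 3}  B6 = {1, 6}
Tree: B1–B2, B2–B3, B3–B4, B4–B5, B5–B6
Each bag holds 2 vertices, so the decomposition has width 1, which upper-bounds the treewidth. Since G has at least one edge (e.g. 2–4), it is not an edgeless graph, so tw(G) ≥ 1. Hence tw(G) = 1 exactly.

1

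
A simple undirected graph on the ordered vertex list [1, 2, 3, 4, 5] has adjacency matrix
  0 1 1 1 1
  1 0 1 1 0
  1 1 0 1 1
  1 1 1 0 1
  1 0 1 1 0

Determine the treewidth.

A width-3 tree decomposition is:
Bags: B1 = {1, 2, 3, 4}  B2 = {1, 3, 4, 5}
Tree: B1–B2
Every bag has size at most 4, so the width is 4 − 1 = 3 and tw(G) ≤ 3. For the lower bound, the 4 vertices {1, 2, 3, 4} are pairwise adjacent, and any tree decomposition puts a clique entirely inside one bag — forcing width ≥ 3. Hence tw(G) = 3 exactly.

3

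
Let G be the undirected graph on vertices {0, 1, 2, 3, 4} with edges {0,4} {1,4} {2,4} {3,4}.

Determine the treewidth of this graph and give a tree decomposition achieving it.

Treewidth 1.
One such decomposition:
Bags: B1 = {3, 4}  B2 = {1, 4}  B3 = {0, 4}  B4 = {2, 4}
Tree: B1–B2, B2–B3, B2–B4

Each bag holds 2 vertices, so the decomposition has width 1, which upper-bounds the treewidth. Any graph with an edge has treewidth ≥ 1, and G has the edge 4–3. Combining the bounds, tw(G) = 1.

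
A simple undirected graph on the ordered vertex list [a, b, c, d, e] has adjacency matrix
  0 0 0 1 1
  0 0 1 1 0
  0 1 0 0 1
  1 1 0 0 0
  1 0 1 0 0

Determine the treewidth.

2

A width-2 tree decomposition is:
Bags: B1 = {a, b, d}  B2 = {a, b, e}  B3 = {b, c, e}
Tree: B1–B2, B2–B3
Every bag has size at most 3, so the width is 3 − 1 = 2 and tw(G) ≤ 2. Since b–d–a–e–c–b is a cycle in G, G is not acyclic. Forests are exactly the graphs of treewidth ≤ 1, so tw(G) ≥ 2. The upper and lower bounds meet at 2, so that is the treewidth.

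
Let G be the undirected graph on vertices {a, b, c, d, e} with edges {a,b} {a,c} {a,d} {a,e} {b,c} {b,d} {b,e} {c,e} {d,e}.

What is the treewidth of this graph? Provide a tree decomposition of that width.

Treewidth 3.
One such decomposition:
Bags: B1 = {a, b, c, e}  B2 = {a, b, d, e}
Tree: B1–B2

The largest bag has 4 vertices, giving width 3; this decomposition certifies tw(G) ≤ 3. On the other hand G contains the 4-clique {a, b, d, e}. A clique must lie in a single bag of any decomposition, so no decomposition can have width below 3. Hence tw(G) = 3 exactly.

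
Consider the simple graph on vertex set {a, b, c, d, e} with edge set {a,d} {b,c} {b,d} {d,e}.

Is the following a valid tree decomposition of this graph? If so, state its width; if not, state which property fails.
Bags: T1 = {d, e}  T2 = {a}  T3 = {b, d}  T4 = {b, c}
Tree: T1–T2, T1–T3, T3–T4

No — edge (d,a) lies in no bag.

A tree decomposition must satisfy three properties: every vertex lies in some bag; for every edge, both endpoints lie together in some bag; and for every vertex, the bags containing it form a connected subtree. Here edge (d,a) lies in no bag, so the decomposition is invalid.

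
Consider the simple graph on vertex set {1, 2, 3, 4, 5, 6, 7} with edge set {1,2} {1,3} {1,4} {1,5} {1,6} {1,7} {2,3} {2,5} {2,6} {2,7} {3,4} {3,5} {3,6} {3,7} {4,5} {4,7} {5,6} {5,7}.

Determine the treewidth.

4

A width-4 tree decomposition is:
Bags: B1 = {1, 2, 3, 5, 7}  B2 = {1, 2, 3, 5, 6}  B3 = {1, 3, 4, 5, 7}
Tree: B1–B2, B1–B3
Every bag has size at most 5, so the width is 5 − 1 = 4 and tw(G) ≤ 4. Conversely, {1, 2, 3, 5, 6} is a clique of size 5, and the vertices of any clique must share a bag in every tree decomposition; so some bag has ≥ 5 vertices and tw(G) ≥ 4. Combining the bounds, tw(G) = 4.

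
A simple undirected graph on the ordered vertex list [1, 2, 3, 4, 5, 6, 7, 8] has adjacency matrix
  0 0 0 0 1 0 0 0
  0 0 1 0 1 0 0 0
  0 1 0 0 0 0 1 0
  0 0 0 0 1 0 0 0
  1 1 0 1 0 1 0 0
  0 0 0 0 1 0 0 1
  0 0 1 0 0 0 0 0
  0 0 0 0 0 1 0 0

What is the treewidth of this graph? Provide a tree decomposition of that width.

The largest bag has 2 vertices, giving width 1; this decomposition certifies tw(G) ≤ 1. G has an edge, so its treewidth is at least 1. Hence tw(G) = 1 exactly.

Treewidth 1.
Bags: B1 = {5, 6}  B2 = {1, 5}  B3 = {6, 8}  B4 = {2, 5}  B5 = {2, 3}  B6 = {3, 7}  B7 = {4, 5}
Tree: B1–B2, B1–B3, B2–B4, B4–B5, B5–B6, B2–B7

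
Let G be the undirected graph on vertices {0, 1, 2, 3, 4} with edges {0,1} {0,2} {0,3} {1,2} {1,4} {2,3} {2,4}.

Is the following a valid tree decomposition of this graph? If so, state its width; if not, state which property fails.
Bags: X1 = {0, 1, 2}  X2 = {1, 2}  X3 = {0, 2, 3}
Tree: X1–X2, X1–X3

A tree decomposition must satisfy three properties: every vertex lies in some bag; for every edge, both endpoints lie together in some bag; and for every vertex, the bags containing it form a connected subtree. Here vertex 4 appears in no bag, so the decomposition is invalid.

No — vertex 4 appears in no bag.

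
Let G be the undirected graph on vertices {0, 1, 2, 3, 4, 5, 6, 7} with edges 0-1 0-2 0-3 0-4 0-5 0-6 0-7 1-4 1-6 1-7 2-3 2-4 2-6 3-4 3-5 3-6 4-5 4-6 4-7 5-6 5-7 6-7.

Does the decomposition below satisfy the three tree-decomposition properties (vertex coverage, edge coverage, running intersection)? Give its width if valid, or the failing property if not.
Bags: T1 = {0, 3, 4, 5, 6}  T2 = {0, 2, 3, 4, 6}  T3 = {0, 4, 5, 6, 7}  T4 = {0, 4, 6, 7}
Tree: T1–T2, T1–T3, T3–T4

A tree decomposition must satisfy three properties: every vertex lies in some bag; for every edge, both endpoints lie together in some bag; and for every vertex, the bags containing it form a connected subtree. Here vertex 1 appears in no bag, so the decomposition is invalid.

No — vertex 1 appears in no bag.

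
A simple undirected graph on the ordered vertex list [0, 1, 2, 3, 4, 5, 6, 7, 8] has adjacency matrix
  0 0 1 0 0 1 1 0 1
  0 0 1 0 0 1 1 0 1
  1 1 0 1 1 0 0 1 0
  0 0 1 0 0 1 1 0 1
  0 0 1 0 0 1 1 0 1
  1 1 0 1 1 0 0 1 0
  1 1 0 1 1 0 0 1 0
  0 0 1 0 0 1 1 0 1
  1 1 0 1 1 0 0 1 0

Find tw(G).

A width-4 tree decomposition is:
Bags: B1 = {0, 2, 5, 6, 8}  B2 = {2, 4, 5, 6, 8}  B3 = {2, 5, 6, 7, 8}  B4 = {2, 3, 5, 6, 8}  B5 = {1, 2, 5, 6, 8}
Tree: B1–B2, B2–B3, B3–B4, B4–B5
Every bag has size at most 5, so the width is 5 − 1 = 4 and tw(G) ≤ 4. For the lower bound: the 5 vertex sets {0,2}, {4,8}, {5,7}, {6}, {3} are disjoint, each induces a connected subgraph, and every pair is joined by at least one edge of G. Contracting each set to a single vertex therefore yields K_{5} as a minor, and since treewidth is minor-monotone, tw(G) ≥ tw(K_{5}) = 4. Therefore the treewidth is 4.

4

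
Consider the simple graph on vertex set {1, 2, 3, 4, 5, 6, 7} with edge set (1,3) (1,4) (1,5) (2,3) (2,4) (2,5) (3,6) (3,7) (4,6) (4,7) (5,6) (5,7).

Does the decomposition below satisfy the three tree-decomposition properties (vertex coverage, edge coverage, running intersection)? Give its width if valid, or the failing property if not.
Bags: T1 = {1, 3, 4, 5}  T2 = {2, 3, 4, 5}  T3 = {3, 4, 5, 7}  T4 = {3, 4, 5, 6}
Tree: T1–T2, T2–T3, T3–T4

Yes; width 3.

Checking the three conditions: (i) the bags cover all of {1, 2, 3, 4, 5, 6, 7}; (ii) for each edge, some bag contains both endpoints; (iii) the bags containing any fixed vertex form a subtree. All hold, so the decomposition is valid with width 4 − 1 = 3.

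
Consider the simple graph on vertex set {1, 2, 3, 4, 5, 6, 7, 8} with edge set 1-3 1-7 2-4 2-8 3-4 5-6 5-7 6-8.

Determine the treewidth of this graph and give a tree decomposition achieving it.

Each bag holds 3 vertices, so the decomposition has width 2, which upper-bounds the treewidth. Since 2–8–6–5–7–1–3–4–2 is a cycle in G, G is not acyclic. Forests are exactly the graphs of treewidth ≤ 1, so tw(G) ≥ 2. The upper and lower bounds meet at 2, so that is the treewidth.

Treewidth 2.
One optimal decomposition is:
Bags: B1 = {2, 6, 8}  B2 = {2, 5, 6}  B3 = {2, 5, 7}  B4 = {1, 2, 7}  B5 = {1, 2, 3}  B6 = {2, 3, 4}
Tree: B1–B2, B2–B3, B3–B4, B4–B5, B5–B6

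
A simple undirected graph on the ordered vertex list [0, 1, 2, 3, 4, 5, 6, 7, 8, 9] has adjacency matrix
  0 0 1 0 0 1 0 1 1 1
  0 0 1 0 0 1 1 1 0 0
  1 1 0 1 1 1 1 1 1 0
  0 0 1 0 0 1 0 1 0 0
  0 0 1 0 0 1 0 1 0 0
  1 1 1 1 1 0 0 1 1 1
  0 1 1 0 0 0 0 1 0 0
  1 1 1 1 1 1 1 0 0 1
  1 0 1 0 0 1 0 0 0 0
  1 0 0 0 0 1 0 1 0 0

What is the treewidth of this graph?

A width-3 tree decomposition is:
Bags: B1 = {0, 2, 5, 7}  B2 = {2, 4, 5, 7}  B3 = {0, 5, 7, 9}  B4 = {1, 2, 5, 7}  B5 = {1, 2, 6, 7}  B6 = {0, 2, 5, 8}  B7 = {2, 3, 5, 7}
Tree: B1–B2, B1–B3, B2–B4, B4–B5, B1–B6, B4–B7
The largest bag has 4 vertices, giving width 3; this decomposition certifies tw(G) ≤ 3. For the lower bound, the 4 vertices {0, 5, 7, 9} are pairwise adjacent, and any tree decomposition puts a clique entirely inside one bag — forcing width ≥ 3. Hence tw(G) = 3 exactly.

3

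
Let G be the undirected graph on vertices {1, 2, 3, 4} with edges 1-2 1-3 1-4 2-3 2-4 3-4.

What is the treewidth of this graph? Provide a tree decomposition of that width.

With just one bag of size 4, the width is 4 − 1 = 3, so tw(G) ≤ 3. On the other hand G contains the 4-clique {1, 2, 3, 4}. A clique must lie in a single bag of any decomposition, so no decomposition can have width below 3. Hence tw(G) = 3 exactly.

Treewidth 3.
One optimal decomposition is:
Bags: B1 = {1, 2, 3, 4}
Tree: (single bag)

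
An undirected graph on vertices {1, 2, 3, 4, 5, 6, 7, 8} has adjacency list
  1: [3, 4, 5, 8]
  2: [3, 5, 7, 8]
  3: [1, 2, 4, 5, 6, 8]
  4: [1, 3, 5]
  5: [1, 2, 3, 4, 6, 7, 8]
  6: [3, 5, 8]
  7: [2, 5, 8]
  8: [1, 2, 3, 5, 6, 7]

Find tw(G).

A width-3 tree decomposition is:
Bags: B1 = {1, 3, 5, 8}  B2 = {2, 3, 5, 8}  B3 = {2, 5, 7, 8}  B4 = {1, 3, 4, 5}  B5 = {3, 5, 6, 8}
Tree: B1–B2, B2–B3, B1–B4, B1–B5
Every bag has size at most 4, so the width is 4 − 1 = 3 and tw(G) ≤ 3. Conversely, {1, 3, 5, 8} is a clique of size 4, and the vertices of any clique must share a bag in every tree decomposition; so some bag has ≥ 4 vertices and tw(G) ≥ 3. Therefore the treewidth is 3.

3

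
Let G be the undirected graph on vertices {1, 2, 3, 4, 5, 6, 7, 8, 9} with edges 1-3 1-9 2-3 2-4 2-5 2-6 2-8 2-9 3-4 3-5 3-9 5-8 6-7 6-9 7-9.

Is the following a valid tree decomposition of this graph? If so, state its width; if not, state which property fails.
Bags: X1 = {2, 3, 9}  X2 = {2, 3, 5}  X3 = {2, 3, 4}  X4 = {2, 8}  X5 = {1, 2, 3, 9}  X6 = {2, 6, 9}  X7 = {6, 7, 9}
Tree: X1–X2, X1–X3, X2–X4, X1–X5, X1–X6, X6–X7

A tree decomposition must satisfy three properties: every vertex lies in some bag; for every edge, both endpoints lie together in some bag; and for every vertex, the bags containing it form a connected subtree. Here edge (5,8) lies in no bag, so the decomposition is invalid.

No — edge (5,8) lies in no bag.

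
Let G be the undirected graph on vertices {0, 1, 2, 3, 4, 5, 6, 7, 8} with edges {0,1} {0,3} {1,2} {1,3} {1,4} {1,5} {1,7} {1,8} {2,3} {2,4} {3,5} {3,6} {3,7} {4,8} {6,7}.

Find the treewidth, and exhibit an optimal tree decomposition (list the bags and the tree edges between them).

Treewidth 2.
Bags: B1 = {1, 2, 4}  B2 = {1, 2, 3}  B3 = {1, 3, 7}  B4 = {0, 1, 3}  B5 = {1, 4, 8}  B6 = {1, 3, 5}  B7 = {3, 6, 7}
Tree: B1–B2, B2–B3, B3–B4, B1–B5, B2–B6, B3–B7

Each bag holds 3 vertices, so the decomposition has width 2, which upper-bounds the treewidth. Conversely, {1, 4, 8} is a clique of size 3, and the vertices of any clique must share a bag in every tree decomposition; so some bag has ≥ 3 vertices and tw(G) ≥ 2. Hence tw(G) = 2 exactly.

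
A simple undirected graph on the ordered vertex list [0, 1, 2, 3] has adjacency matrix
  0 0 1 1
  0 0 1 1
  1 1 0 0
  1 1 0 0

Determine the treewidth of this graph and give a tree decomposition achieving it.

Treewidth 2.
One such decomposition:
Bags: B1 = {1, 2, 3}  B2 = {0, 2, 3}
Tree: B1–B2

The largest bag has 3 vertices, giving width 2; this decomposition certifies tw(G) ≤ 2. For the lower bound, G contains the cycle 2–1–3–0–2, so G is not a forest; only forests have treewidth ≤ 1, hence tw(G) ≥ 2. Combining the bounds, tw(G) = 2.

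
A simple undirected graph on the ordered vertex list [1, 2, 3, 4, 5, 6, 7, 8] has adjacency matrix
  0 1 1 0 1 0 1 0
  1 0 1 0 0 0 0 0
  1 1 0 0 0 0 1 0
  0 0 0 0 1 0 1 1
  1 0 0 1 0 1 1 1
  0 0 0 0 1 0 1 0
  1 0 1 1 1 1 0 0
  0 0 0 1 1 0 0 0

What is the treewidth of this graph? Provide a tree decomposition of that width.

Every bag has size at most 3, so the width is 3 − 1 = 2 and tw(G) ≤ 2. For the lower bound, the 3 vertices {1, 2, 3} are pairwise adjacent, and any tree decomposition puts a clique entirely inside one bag — forcing width ≥ 2. Hence tw(G) = 2 exactly.

Treewidth 2.
One such decomposition:
Bags: B1 = {1, 2, 3}  B2 = {1, 3, 7}  B3 = {1, 5, 7}  B4 = {5, 6, 7}  B5 = {4, 5, 7}  B6 = {4, 5, 8}
Tree: B1–B2, B2–B3, B3–B4, B4–B5, B5–B6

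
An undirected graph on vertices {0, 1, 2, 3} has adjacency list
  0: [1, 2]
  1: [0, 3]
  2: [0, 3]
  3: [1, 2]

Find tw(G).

A width-2 tree decomposition is:
Bags: B1 = {0, 2, 3}  B2 = {0, 1, 3}
Tree: B1–B2
The largest bag has 3 vertices, giving width 2; this decomposition certifies tw(G) ≤ 2. Since 0–2–3–1–0 is a cycle in G, G is not acyclic. Forests are exactly the graphs of treewidth ≤ 1, so tw(G) ≥ 2. Hence tw(G) = 2 exactly.

2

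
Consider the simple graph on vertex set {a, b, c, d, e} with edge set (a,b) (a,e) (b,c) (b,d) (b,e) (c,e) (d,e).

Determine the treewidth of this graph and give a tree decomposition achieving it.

Every bag has size at most 3, so the width is 3 − 1 = 2 and tw(G) ≤ 2. Conversely, {b, d, e} is a clique of size 3, and the vertices of any clique must share a bag in every tree decomposition; so some bag has ≥ 3 vertices and tw(G) ≥ 2. Therefore the treewidth is 2.

Treewidth 2.
Bags: B1 = {b, d, e}  B2 = {b, c, e}  B3 = {a, b, e}
Tree: B1–B2, B2–B3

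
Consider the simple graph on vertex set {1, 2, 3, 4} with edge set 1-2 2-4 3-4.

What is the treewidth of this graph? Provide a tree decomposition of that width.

Treewidth 1.
Bags: B1 = {1, 2}  B2 = {2, 4}  B3 = {3, 4}
Tree: B1–B2, B2–B3

Each bag holds 2 vertices, so the decomposition has width 1, which upper-bounds the treewidth. Any graph with an edge has treewidth ≥ 1, and G has the edge 2–1. Hence tw(G) = 1 exactly.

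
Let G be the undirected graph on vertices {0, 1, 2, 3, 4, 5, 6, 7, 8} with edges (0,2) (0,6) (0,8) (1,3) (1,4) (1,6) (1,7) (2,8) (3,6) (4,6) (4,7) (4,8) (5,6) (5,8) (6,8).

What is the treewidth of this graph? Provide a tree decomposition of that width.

Treewidth 2.
Bags: B1 = {1, 4, 6}  B2 = {1, 4, 7}  B3 = {4, 6, 8}  B4 = {0, 6, 8}  B5 = {1, 3, 6}  B6 = {5, 6, 8}  B7 = {0, 2, 8}
Tree: B1–B2, B1–B3, B3–B4, B1–B5, B3–B6, B4–B7

The largest bag has 3 vertices, giving width 2; this decomposition certifies tw(G) ≤ 2. Conversely, {0, 2, 8} is a clique of size 3, and the vertices of any clique must share a bag in every tree decomposition; so some bag has ≥ 3 vertices and tw(G) ≥ 2. The upper and lower bounds meet at 2, so that is the treewidth.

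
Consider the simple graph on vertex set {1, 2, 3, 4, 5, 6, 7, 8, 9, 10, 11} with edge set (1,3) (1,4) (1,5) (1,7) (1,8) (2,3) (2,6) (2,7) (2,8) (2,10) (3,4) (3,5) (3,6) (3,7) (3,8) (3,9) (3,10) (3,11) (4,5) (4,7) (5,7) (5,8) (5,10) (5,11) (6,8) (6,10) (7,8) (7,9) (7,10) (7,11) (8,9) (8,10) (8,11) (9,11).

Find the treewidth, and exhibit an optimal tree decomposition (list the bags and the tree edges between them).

Each bag holds 5 vertices, so the decomposition has width 4, which upper-bounds the treewidth. For the lower bound, the 5 vertices {2, 3, 6, 8, 10} are pairwise adjacent, and any tree decomposition puts a clique entirely inside one bag — forcing width ≥ 4. The upper and lower bounds meet at 4, so that is the treewidth.

Treewidth 4.
Bags: B1 = {1, 3, 5, 7, 8}  B2 = {1, 3, 4, 5, 7}  B3 = {3, 5, 7, 8, 11}  B4 = {3, 5, 7, 8, 10}  B5 = {2, 3, 7, 8, 10}  B6 = {2, 3, 6, 8, 10}  B7 = {3, 7, 8, 9, 11}
Tree: B1–B2, B1–B3, B3–B4, B4–B5, B5–B6, B3–B7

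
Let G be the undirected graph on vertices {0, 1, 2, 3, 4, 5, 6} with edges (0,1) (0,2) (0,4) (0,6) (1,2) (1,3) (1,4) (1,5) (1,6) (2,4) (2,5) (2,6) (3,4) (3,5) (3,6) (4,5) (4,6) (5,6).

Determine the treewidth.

A width-4 tree decomposition is:
Bags: B1 = {1, 2, 4, 5, 6}  B2 = {1, 3, 4, 5, 6}  B3 = {0, 1, 2, 4, 6}
Tree: B1–B2, B1–B3
Each bag holds 5 vertices, so the decomposition has width 4, which upper-bounds the treewidth. On the other hand G contains the 5-clique {0, 1, 2, 4, 6}. A clique must lie in a single bag of any decomposition, so no decomposition can have width below 4. Therefore the treewidth is 4.

4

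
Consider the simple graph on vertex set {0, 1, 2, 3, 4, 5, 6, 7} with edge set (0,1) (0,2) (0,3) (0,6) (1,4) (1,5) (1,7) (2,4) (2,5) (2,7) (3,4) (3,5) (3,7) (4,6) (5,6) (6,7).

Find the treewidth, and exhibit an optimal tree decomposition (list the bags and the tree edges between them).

Treewidth 4.
One such decomposition:
Bags: B1 = {1, 2, 3, 6, 7}  B2 = {1, 2, 3, 4, 6}  B3 = {0, 1, 2, 3, 6}  B4 = {1, 2, 3, 5, 6}
Tree: B1–B2, B2–B3, B3–B4

The largest bag has 5 vertices, giving width 4; this decomposition certifies tw(G) ≤ 4. For the lower bound: the 5 vertex sets {6,7}, {1,4}, {0,2}, {3}, {5} are disjoint, each induces a connected subgraph, and every pair is joined by at least one edge of G. Contracting each set to a single vertex therefore yields K_{5} as a minor, and since treewidth is minor-monotone, tw(G) ≥ tw(K_{5}) = 4. Combining the bounds, tw(G) = 4.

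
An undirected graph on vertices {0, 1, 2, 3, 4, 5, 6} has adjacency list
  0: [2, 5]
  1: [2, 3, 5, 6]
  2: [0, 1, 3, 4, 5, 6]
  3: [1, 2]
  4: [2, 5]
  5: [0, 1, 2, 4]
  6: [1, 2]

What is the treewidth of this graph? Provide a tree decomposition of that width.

Each bag holds 3 vertices, so the decomposition has width 2, which upper-bounds the treewidth. For the lower bound, the 3 vertices {0, 2, 5} are pairwise adjacent, and any tree decomposition puts a clique entirely inside one bag — forcing width ≥ 2. The upper and lower bounds meet at 2, so that is the treewidth.

Treewidth 2.
Bags: B1 = {1, 2, 6}  B2 = {1, 2, 5}  B3 = {2, 4, 5}  B4 = {0, 2, 5}  B5 = {1, 2, 3}
Tree: B1–B2, B2–B3, B3–B4, B2–B5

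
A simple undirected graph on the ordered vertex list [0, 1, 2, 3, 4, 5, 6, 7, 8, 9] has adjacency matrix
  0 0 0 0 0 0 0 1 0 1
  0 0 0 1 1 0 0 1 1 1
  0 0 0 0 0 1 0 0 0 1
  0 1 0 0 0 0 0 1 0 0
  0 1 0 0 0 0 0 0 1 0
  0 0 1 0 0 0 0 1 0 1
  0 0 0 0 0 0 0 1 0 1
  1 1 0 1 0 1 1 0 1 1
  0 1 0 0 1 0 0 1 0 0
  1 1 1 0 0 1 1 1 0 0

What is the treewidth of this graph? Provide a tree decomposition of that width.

Treewidth 2.
One such decomposition:
Bags: B1 = {1, 7, 9}  B2 = {5, 7, 9}  B3 = {1, 7, 8}  B4 = {6, 7, 9}  B5 = {1, 3, 7}  B6 = {1, 4, 8}  B7 = {0, 7, 9}  B8 = {2, 5, 9}
Tree: B1–B2, B1–B3, B1–B4, B3–B5, B3–B6, B1–B7, B2–B8

The largest bag has 3 vertices, giving width 2; this decomposition certifies tw(G) ≤ 2. For the lower bound, the 3 vertices {2, 5, 9} are pairwise adjacent, and any tree decomposition puts a clique entirely inside one bag — forcing width ≥ 2. Therefore the treewidth is 2.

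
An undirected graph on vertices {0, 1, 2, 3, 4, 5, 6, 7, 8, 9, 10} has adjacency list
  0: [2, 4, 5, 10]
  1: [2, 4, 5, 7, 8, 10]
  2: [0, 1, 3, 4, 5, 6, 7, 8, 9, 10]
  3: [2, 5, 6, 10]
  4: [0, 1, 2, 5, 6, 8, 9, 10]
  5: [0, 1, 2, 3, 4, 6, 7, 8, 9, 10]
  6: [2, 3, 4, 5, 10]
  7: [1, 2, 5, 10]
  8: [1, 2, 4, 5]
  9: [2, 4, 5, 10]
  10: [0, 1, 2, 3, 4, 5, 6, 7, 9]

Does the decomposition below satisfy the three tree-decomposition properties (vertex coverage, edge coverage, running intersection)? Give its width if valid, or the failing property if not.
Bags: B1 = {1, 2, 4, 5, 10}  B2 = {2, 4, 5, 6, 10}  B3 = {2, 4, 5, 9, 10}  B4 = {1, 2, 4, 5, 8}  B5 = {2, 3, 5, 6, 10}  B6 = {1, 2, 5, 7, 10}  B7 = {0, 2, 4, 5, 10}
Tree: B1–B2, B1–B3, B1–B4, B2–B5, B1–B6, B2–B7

Yes; width 4.

Every vertex of G appears in some bag (union = {0, 1, 2, 3, 4, 5, 6, 7, 8, 9, 10}); every edge is covered by a bag; and for each vertex v the set of bags containing v is connected in the bag tree. The decomposition is therefore valid. The largest bag has 5 vertices, so the width is 4.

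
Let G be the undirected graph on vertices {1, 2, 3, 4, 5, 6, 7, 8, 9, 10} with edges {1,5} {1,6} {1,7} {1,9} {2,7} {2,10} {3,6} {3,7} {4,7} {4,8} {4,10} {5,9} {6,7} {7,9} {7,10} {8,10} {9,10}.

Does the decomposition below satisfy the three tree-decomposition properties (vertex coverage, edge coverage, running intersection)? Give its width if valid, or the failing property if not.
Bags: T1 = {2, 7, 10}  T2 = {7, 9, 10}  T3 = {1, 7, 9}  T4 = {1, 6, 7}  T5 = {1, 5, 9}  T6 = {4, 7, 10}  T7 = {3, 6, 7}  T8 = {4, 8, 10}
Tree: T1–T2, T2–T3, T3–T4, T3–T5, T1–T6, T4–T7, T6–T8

Yes; width 2.

Checking the three conditions: (i) the bags cover all of {1, 2, 3, 4, 5, 6, 7, 8, 9, 10}; (ii) for each edge, some bag contains both endpoints; (iii) the bags containing any fixed vertex form a subtree. All hold, so the decomposition is valid with width 3 − 1 = 2.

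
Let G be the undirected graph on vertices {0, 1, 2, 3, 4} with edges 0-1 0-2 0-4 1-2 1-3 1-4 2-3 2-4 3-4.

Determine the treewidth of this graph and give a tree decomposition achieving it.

Treewidth 3.
One such decomposition:
Bags: B1 = {0, 1, 2, 4}  B2 = {1, 2, 3, 4}
Tree: B1–B2

Each bag holds 4 vertices, so the decomposition has width 3, which upper-bounds the treewidth. Conversely, {0, 1, 2, 4} is a clique of size 4, and the vertices of any clique must share a bag in every tree decomposition; so some bag has ≥ 4 vertices and tw(G) ≥ 3. The upper and lower bounds meet at 3, so that is the treewidth.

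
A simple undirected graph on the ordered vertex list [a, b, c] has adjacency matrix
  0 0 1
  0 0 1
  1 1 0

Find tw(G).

A width-1 tree decomposition is:
Bags: B1 = {b, c}  B2 = {a, c}
Tree: B1–B2
Every bag has size at most 2, so the width is 2 − 1 = 1 and tw(G) ≤ 1. Any graph with an edge has treewidth ≥ 1, and G has the edge c–b. Hence tw(G) = 1 exactly.

1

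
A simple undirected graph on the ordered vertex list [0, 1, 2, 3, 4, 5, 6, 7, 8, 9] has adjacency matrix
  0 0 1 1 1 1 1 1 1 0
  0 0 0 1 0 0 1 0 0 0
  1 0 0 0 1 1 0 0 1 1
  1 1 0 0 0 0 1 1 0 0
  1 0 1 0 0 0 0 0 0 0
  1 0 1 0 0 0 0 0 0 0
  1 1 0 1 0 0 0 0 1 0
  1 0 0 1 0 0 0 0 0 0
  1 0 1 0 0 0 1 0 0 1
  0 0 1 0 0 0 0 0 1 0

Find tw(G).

2

A width-2 tree decomposition is:
Bags: B1 = {0, 2, 8}  B2 = {0, 2, 5}  B3 = {0, 6, 8}  B4 = {0, 3, 6}  B5 = {0, 3, 7}  B6 = {2, 8, 9}  B7 = {0, 2, 4}  B8 = {1, 3, 6}
Tree: B1–B2, B1–B3, B3–B4, B4–B5, B1–B6, B2–B7, B4–B8
Each bag holds 3 vertices, so the decomposition has width 2, which upper-bounds the treewidth. On the other hand G contains the 3-clique {0, 2, 8}. A clique must lie in a single bag of any decomposition, so no decomposition can have width below 2. Therefore the treewidth is 2.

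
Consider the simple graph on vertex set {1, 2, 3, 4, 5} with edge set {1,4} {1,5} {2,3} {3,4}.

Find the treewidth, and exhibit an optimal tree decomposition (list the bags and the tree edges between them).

Every bag has size at most 2, so the width is 2 − 1 = 1 and tw(G) ≤ 1. Since G has at least one edge (e.g. 2–3), it is not an edgeless graph, so tw(G) ≥ 1. Combining the bounds, tw(G) = 1.

Treewidth 1.
One such decomposition:
Bags: B1 = {2, 3}  B2 = {3, 4}  B3 = {1, 4}  B4 = {1, 5}
Tree: B1–B2, B2–B3, B3–B4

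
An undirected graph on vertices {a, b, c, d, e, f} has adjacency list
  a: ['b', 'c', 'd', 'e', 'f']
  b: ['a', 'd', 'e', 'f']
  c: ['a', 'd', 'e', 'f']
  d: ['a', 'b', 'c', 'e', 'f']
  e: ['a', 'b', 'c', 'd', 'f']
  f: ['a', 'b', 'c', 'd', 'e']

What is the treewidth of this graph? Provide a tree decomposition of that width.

Every bag has size at most 5, so the width is 5 − 1 = 4 and tw(G) ≤ 4. Conversely, {a, c, d, e, f} is a clique of size 5, and the vertices of any clique must share a bag in every tree decomposition; so some bag has ≥ 5 vertices and tw(G) ≥ 4. Combining the bounds, tw(G) = 4.

Treewidth 4.
One such decomposition:
Bags: B1 = {a, b, d, e, f}  B2 = {a, c, d, e, f}
Tree: B1–B2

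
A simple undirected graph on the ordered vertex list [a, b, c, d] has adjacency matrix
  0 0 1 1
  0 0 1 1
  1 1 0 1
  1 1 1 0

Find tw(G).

A width-2 tree decomposition is:
Bags: B1 = {b, c, d}  B2 = {a, c, d}
Tree: B1–B2
Each bag holds 3 vertices, so the decomposition has width 2, which upper-bounds the treewidth. Conversely, {a, c, d} is a clique of size 3, and the vertices of any clique must share a bag in every tree decomposition; so some bag has ≥ 3 vertices and tw(G) ≥ 2. Therefore the treewidth is 2.

2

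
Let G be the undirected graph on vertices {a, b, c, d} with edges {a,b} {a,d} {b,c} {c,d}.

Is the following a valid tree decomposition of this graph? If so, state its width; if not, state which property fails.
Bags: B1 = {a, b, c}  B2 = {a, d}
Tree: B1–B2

No — edge (c,d) lies in no bag.

A tree decomposition must satisfy three properties: every vertex lies in some bag; for every edge, both endpoints lie together in some bag; and for every vertex, the bags containing it form a connected subtree. Here edge (c,d) lies in no bag, so the decomposition is invalid.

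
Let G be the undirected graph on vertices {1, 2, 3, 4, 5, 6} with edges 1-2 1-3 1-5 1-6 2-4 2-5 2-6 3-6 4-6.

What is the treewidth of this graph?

A width-2 tree decomposition is:
Bags: B1 = {1, 3, 6}  B2 = {1, 2, 6}  B3 = {1, 2, 5}  B4 = {2, 4, 6}
Tree: B1–B2, B2–B3, B2–B4
Each bag holds 3 vertices, so the decomposition has width 2, which upper-bounds the treewidth. For the lower bound, the 3 vertices {1, 2, 5} are pairwise adjacent, and any tree decomposition puts a clique entirely inside one bag — forcing width ≥ 2. The upper and lower bounds meet at 2, so that is the treewidth.

2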